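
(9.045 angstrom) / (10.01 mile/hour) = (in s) 2.021e-10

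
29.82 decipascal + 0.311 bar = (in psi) 4.511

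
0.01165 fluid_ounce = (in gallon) 9.102e-05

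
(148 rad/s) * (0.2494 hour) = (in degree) 7.613e+06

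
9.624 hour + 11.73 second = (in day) 0.4011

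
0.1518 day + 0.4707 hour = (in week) 0.02449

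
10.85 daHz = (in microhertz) 1.085e+08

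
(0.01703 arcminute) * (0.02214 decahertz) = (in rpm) 1.047e-05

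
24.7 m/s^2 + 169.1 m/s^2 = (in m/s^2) 193.8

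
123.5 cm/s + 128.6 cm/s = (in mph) 5.639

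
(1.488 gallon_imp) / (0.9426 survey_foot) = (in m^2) 0.02354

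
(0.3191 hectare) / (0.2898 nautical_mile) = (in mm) 5945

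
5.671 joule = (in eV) 3.54e+19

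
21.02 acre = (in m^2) 8.506e+04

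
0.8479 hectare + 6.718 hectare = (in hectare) 7.566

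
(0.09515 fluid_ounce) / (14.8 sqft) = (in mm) 0.002047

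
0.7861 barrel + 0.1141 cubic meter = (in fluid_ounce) 8084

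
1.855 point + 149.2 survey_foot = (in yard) 49.73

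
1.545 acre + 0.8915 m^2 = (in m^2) 6253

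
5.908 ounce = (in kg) 0.1675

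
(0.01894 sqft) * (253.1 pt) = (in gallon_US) 0.0415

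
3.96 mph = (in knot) 3.441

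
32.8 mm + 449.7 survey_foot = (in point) 3.886e+05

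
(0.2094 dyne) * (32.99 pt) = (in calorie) 5.825e-09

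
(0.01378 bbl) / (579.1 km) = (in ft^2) 4.072e-08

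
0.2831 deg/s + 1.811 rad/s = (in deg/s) 104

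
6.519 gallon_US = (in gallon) 6.519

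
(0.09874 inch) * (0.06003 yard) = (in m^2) 0.0001377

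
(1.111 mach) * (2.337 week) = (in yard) 5.847e+08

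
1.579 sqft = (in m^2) 0.1467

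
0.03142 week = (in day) 0.2199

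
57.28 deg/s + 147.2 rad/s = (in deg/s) 8491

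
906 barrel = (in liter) 1.44e+05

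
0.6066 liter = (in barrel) 0.003815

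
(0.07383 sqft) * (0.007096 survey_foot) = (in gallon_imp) 0.003263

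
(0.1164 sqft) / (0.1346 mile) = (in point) 0.1415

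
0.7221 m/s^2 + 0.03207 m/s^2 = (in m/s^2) 0.7542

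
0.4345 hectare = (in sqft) 4.677e+04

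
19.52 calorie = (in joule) 81.67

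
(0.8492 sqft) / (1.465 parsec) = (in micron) 1.745e-12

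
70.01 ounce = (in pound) 4.376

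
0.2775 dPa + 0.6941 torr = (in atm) 0.0009136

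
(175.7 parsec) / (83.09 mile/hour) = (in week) 2.413e+11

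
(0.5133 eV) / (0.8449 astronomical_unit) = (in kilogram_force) 6.635e-32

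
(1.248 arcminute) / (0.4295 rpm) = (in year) 2.559e-10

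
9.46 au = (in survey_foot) 4.643e+12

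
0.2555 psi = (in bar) 0.01762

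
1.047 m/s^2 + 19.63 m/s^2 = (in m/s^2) 20.68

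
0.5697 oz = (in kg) 0.01615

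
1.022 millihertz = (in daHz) 0.0001022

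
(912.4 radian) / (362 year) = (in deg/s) 4.579e-06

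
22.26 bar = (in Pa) 2.226e+06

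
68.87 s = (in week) 0.0001139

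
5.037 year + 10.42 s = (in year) 5.037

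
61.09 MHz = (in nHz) 6.109e+16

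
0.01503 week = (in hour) 2.525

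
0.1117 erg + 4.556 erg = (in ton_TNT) 1.116e-16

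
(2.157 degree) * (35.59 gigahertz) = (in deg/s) 7.677e+10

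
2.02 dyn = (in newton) 2.02e-05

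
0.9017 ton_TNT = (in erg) 3.773e+16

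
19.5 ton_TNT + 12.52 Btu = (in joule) 8.159e+10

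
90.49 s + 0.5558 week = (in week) 0.5559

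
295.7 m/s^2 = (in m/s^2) 295.7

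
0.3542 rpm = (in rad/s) 0.03709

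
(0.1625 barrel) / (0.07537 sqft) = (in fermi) 3.69e+15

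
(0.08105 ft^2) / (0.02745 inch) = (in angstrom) 1.08e+11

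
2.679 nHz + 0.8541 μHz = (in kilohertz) 8.568e-10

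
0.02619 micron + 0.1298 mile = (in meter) 208.9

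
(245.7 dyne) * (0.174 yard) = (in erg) 3909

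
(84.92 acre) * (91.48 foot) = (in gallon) 2.531e+09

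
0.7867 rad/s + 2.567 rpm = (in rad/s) 1.056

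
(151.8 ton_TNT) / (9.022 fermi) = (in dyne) 7.04e+30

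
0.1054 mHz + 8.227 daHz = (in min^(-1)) 4936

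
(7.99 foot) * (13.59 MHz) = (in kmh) 1.191e+08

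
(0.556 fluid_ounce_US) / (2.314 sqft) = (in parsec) 2.479e-21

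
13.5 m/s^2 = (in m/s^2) 13.5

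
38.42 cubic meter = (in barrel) 241.7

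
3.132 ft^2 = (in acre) 7.19e-05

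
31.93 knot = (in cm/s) 1643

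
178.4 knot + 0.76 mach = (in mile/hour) 784.2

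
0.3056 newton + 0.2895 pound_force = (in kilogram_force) 0.1625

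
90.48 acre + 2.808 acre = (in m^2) 3.775e+05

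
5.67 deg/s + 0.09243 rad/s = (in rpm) 1.828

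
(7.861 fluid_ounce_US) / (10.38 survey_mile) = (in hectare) 1.392e-12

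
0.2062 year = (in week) 10.75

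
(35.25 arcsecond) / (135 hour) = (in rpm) 3.358e-09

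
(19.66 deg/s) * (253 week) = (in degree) 3.008e+09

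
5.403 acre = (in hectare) 2.187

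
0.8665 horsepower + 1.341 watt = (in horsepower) 0.8683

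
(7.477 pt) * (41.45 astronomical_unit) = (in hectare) 1.636e+06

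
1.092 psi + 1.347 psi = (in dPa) 1.682e+05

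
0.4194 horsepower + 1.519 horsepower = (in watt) 1445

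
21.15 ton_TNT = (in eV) 5.523e+29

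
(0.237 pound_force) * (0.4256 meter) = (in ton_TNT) 1.072e-10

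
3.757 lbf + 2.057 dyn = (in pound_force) 3.757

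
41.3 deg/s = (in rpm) 6.883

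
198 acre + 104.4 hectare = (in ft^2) 1.986e+07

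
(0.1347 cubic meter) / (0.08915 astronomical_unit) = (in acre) 2.496e-15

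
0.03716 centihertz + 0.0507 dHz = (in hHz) 5.442e-05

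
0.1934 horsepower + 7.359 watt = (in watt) 151.6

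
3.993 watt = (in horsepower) 0.005355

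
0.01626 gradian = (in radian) 0.0002554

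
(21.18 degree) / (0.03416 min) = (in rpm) 1.722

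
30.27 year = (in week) 1578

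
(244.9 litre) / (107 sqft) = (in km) 2.464e-05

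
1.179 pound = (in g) 534.8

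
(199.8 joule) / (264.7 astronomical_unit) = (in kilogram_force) 5.145e-13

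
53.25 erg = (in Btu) 5.047e-09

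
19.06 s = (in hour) 0.005294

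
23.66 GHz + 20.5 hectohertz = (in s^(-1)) 2.366e+10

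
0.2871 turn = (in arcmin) 6201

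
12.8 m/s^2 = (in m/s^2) 12.8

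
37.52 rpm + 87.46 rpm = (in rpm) 125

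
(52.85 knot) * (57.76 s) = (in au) 1.05e-08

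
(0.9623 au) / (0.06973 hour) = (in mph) 1.283e+09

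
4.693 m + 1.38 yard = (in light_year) 6.294e-16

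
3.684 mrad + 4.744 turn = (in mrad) 2.981e+04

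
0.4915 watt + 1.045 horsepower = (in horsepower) 1.046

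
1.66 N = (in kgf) 0.1693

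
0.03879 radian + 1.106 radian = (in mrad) 1145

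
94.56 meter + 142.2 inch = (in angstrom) 9.817e+11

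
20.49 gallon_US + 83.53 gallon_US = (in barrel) 2.477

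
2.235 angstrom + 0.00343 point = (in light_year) 1.279e-22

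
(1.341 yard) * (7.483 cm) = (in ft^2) 0.9877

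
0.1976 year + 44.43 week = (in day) 383.1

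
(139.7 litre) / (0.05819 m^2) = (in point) 6805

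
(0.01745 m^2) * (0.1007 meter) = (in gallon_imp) 0.3865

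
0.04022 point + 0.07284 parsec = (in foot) 7.374e+15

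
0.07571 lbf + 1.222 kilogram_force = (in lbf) 2.77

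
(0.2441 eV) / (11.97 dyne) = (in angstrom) 3.267e-06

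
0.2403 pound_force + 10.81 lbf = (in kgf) 5.012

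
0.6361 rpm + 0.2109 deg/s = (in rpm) 0.6713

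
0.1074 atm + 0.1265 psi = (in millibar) 117.5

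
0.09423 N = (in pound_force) 0.02118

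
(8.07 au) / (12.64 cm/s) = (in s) 9.551e+12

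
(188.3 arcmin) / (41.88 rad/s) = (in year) 4.147e-11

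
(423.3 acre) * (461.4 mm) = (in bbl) 4.971e+06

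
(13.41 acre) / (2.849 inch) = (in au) 5.013e-06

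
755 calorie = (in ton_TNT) 7.55e-07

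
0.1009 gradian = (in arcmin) 5.449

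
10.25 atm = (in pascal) 1.039e+06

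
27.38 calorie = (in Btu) 0.1086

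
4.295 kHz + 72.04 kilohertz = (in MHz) 0.07634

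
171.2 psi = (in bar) 11.8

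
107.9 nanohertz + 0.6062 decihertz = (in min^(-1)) 3.637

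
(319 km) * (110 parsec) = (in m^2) 1.083e+24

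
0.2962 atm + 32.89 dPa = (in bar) 0.3002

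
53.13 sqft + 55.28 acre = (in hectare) 22.37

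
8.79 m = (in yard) 9.613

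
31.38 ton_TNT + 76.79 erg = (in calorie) 3.138e+10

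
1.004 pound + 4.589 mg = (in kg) 0.4554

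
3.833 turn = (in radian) 24.08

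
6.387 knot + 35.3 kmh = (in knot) 25.45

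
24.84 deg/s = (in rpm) 4.14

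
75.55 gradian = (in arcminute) 4080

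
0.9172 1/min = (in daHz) 0.001529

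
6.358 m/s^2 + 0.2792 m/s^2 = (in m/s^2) 6.637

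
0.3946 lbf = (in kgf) 0.179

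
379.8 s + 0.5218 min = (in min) 6.852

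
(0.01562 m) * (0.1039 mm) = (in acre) 4.01e-10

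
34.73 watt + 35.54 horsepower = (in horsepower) 35.59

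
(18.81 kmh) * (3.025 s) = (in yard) 17.29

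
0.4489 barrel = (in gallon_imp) 15.7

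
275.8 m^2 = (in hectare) 0.02758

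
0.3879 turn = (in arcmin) 8379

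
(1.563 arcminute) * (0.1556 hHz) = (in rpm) 0.06756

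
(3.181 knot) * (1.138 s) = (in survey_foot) 6.11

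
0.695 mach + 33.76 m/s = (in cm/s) 2.704e+04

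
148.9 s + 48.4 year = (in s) 1.526e+09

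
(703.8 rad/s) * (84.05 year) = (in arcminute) 6.413e+15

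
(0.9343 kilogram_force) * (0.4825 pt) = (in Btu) 1.478e-06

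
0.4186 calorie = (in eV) 1.093e+19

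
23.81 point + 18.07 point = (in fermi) 1.477e+13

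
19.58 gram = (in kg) 0.01958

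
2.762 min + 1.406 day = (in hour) 33.79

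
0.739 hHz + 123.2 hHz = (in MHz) 0.01239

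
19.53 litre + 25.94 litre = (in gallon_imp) 10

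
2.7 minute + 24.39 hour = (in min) 1466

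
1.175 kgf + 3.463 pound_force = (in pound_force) 6.053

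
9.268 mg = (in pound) 2.043e-05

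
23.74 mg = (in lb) 5.234e-05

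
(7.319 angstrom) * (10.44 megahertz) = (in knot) 0.01485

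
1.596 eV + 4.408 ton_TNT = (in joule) 1.844e+10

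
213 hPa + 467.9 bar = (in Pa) 4.681e+07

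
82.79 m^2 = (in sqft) 891.1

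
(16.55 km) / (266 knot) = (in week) 0.0002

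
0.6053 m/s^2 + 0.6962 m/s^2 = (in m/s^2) 1.301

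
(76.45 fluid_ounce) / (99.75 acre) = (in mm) 5.601e-06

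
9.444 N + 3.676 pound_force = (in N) 25.8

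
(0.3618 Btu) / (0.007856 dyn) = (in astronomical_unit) 0.03248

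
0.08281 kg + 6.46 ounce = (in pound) 0.5863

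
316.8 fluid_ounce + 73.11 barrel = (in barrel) 73.17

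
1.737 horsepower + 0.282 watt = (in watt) 1296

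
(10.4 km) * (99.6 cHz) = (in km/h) 3.729e+04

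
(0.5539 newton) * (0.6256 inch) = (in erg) 8.802e+04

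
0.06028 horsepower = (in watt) 44.95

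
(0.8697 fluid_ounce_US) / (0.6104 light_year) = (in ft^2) 4.794e-20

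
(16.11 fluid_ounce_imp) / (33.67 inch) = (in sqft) 0.005761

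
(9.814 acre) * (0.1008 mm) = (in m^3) 4.003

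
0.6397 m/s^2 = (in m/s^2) 0.6397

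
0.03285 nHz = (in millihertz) 3.285e-08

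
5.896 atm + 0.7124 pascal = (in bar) 5.974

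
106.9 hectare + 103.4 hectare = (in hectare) 210.3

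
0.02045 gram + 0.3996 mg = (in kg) 2.085e-05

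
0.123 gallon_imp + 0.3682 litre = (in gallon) 0.245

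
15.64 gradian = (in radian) 0.2457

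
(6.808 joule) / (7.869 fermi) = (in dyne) 8.652e+19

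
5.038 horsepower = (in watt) 3757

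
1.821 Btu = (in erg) 1.921e+10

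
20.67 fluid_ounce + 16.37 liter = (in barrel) 0.1068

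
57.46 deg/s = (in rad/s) 1.003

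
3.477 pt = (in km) 1.227e-06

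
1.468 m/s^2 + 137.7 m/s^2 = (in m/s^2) 139.2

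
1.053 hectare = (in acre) 2.602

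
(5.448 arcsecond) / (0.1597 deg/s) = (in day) 1.097e-07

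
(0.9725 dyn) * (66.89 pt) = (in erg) 2.295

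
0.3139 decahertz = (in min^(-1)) 188.3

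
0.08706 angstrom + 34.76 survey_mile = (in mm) 5.594e+07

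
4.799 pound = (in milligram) 2.177e+06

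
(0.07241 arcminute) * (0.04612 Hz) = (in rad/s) 9.714e-07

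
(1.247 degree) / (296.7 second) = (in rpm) 0.0007005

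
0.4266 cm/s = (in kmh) 0.01536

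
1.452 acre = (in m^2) 5876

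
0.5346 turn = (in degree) 192.5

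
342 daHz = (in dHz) 3.42e+04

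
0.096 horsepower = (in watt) 71.59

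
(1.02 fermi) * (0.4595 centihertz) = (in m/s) 4.687e-18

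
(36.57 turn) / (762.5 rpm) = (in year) 9.125e-08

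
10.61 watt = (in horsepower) 0.01423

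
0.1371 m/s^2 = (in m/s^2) 0.1371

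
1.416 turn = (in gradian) 566.4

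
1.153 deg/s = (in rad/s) 0.02012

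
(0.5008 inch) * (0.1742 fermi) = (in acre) 5.476e-22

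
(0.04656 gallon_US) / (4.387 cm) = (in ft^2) 0.04324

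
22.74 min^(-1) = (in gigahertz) 3.79e-10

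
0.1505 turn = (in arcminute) 3251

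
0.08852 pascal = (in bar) 8.852e-07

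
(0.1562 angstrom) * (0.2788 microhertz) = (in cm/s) 4.355e-16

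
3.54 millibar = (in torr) 2.655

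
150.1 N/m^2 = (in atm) 0.001481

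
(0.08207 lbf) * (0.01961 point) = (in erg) 25.26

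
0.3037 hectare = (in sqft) 3.269e+04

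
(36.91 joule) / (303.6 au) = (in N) 8.127e-13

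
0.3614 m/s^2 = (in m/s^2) 0.3614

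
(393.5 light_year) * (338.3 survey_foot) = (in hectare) 3.839e+16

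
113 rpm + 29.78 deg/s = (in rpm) 118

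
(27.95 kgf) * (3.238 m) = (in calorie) 212.1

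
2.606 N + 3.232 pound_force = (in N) 16.98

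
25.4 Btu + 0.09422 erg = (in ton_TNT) 6.405e-06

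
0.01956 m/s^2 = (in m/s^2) 0.01956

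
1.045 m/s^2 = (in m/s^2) 1.045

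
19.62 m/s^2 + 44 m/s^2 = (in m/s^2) 63.62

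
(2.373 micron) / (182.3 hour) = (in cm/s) 3.616e-10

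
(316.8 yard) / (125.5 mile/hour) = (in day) 5.976e-05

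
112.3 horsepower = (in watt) 8.374e+04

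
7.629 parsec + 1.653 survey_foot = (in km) 2.354e+14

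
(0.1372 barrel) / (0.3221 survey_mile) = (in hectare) 4.208e-09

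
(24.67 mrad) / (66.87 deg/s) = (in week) 3.495e-08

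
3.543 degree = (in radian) 0.06184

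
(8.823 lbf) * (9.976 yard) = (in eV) 2.235e+21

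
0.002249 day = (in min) 3.239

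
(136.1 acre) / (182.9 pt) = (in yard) 9.335e+06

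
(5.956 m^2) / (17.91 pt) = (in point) 2.672e+06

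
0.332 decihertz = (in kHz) 3.32e-05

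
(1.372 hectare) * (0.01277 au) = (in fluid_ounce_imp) 9.225e+17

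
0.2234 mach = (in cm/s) 7607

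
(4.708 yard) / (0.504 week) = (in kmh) 5.084e-05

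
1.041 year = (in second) 3.283e+07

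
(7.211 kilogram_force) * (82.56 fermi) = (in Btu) 5.534e-15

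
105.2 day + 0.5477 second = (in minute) 1.515e+05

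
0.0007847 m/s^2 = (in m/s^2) 0.0007847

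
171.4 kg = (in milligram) 1.714e+08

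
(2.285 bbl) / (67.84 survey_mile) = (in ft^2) 3.582e-05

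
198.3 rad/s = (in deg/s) 1.136e+04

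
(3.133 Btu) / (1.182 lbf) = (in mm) 6.287e+05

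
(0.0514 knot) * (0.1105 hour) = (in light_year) 1.112e-15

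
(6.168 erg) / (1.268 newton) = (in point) 0.001379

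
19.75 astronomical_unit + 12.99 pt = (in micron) 2.955e+18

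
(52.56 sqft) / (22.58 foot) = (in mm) 709.5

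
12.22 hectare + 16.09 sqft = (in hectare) 12.22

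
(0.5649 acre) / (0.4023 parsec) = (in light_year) 1.947e-29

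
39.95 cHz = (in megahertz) 3.995e-07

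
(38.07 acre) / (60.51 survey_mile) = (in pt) 4485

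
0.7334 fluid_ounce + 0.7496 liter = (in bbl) 0.004851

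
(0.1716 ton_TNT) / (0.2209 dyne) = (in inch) 1.28e+16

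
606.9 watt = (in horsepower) 0.8139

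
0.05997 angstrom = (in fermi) 5997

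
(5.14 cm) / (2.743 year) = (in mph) 1.329e-09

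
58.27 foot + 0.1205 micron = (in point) 5.035e+04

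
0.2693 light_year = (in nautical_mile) 1.376e+12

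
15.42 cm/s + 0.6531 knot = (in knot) 0.9528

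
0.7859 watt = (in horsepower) 0.001054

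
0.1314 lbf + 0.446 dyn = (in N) 0.5845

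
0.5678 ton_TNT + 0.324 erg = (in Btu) 2.252e+06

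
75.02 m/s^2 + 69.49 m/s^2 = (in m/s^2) 144.5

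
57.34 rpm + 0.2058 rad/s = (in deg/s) 355.8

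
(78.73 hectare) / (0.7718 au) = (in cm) 0.0006819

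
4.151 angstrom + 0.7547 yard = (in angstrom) 6.901e+09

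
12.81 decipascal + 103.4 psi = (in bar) 7.129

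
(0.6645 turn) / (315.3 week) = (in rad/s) 2.189e-08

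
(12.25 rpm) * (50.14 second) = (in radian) 64.32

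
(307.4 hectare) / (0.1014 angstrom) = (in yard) 3.315e+17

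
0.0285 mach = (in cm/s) 970.4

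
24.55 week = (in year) 0.4708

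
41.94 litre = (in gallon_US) 11.08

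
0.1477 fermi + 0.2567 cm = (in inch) 0.1011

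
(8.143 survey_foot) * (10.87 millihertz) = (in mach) 7.923e-05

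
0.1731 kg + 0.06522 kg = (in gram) 238.3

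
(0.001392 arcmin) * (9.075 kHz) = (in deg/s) 0.2105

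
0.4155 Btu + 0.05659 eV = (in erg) 4.384e+09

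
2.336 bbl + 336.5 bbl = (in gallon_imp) 1.185e+04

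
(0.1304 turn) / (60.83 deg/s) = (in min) 0.01286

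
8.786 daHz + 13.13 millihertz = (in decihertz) 878.7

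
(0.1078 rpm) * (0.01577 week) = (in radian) 107.7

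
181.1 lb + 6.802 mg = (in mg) 8.215e+07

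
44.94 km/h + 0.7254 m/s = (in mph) 29.55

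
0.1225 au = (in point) 5.195e+13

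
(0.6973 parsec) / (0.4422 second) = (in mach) 1.429e+14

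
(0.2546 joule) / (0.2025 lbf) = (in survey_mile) 0.0001756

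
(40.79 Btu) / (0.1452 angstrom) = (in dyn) 2.964e+20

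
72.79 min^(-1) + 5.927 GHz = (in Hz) 5.927e+09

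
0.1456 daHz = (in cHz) 145.6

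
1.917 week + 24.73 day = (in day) 38.15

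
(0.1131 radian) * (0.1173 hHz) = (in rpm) 12.67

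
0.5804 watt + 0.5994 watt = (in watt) 1.18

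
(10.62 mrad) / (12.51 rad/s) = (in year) 2.692e-11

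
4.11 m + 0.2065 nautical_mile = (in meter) 386.5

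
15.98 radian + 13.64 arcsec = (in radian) 15.98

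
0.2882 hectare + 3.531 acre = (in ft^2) 1.848e+05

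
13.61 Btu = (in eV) 8.962e+22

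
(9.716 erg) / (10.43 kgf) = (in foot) 3.117e-08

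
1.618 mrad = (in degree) 0.0927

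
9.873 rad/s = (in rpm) 94.28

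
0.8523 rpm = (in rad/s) 0.08925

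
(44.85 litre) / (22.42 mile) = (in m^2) 1.243e-06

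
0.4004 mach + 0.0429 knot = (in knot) 265.1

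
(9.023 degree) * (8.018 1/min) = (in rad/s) 0.02104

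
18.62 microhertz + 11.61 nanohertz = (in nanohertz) 1.863e+04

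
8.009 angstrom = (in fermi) 8.009e+05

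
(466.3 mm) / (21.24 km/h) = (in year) 2.506e-09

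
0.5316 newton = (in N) 0.5316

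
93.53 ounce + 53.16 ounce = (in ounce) 146.7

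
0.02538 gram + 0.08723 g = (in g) 0.1126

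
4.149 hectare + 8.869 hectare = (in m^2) 1.302e+05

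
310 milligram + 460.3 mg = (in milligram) 770.3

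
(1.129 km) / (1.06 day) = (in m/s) 0.01233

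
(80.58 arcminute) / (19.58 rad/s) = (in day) 1.386e-08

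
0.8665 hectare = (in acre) 2.141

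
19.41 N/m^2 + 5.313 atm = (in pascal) 5.384e+05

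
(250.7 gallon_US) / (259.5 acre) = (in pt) 0.002562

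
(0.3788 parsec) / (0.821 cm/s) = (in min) 2.373e+16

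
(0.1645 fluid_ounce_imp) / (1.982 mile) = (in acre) 3.621e-13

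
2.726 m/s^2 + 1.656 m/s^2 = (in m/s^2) 4.382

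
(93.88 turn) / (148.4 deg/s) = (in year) 7.222e-06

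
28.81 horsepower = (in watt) 2.148e+04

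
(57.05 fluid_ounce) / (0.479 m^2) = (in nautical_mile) 1.902e-06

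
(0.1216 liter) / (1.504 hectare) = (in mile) 5.024e-12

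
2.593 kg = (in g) 2593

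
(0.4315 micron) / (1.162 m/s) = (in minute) 6.189e-09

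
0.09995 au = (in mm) 1.495e+13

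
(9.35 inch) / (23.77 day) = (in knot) 2.248e-07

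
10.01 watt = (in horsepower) 0.01342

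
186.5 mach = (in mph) 1.421e+05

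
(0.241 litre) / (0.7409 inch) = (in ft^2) 0.1378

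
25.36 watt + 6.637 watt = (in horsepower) 0.04291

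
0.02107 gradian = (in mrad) 0.331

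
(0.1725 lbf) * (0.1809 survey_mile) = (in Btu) 0.2117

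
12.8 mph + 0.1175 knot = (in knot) 11.24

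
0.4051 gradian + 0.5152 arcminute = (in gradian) 0.4146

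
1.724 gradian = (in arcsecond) 5586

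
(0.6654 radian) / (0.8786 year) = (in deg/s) 1.376e-06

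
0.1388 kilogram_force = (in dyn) 1.361e+05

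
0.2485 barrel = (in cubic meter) 0.03951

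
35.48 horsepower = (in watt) 2.646e+04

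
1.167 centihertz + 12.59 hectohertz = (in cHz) 1.259e+05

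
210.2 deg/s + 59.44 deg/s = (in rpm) 44.94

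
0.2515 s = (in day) 2.911e-06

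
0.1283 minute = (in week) 1.273e-05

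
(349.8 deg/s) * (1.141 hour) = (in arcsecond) 5.173e+09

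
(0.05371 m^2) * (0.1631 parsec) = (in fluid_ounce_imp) 9.514e+18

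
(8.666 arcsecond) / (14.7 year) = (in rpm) 8.654e-13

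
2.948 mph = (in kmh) 4.744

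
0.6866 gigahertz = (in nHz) 6.866e+17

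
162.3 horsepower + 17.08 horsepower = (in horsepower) 179.4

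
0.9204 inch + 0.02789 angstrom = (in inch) 0.9204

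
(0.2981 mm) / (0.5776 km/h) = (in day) 2.15e-08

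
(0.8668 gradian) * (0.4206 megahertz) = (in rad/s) 5727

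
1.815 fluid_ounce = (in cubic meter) 5.368e-05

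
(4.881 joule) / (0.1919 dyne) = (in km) 2544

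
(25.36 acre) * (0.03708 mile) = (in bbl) 3.852e+07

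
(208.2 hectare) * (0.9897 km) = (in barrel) 1.296e+10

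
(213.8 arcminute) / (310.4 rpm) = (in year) 6.067e-11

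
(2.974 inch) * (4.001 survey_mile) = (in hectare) 0.04864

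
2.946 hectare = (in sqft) 3.171e+05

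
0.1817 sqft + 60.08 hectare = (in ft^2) 6.467e+06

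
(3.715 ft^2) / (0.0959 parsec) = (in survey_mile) 7.247e-20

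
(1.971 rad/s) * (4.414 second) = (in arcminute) 2.991e+04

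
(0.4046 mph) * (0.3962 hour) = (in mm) 2.58e+05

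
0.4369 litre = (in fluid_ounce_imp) 15.38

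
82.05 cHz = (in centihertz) 82.05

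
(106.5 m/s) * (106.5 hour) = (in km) 4.083e+04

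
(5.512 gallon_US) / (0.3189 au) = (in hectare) 4.374e-17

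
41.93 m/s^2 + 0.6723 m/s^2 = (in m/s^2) 42.6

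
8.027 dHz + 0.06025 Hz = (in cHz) 86.3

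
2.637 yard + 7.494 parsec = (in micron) 2.312e+23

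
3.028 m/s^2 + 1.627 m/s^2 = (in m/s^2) 4.655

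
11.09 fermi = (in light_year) 1.172e-30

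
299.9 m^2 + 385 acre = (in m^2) 1.558e+06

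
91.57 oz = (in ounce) 91.57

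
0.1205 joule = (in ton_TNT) 2.88e-11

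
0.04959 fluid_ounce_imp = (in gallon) 0.0003722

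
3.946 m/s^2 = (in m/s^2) 3.946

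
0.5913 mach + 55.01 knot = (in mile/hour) 513.7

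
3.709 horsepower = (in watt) 2766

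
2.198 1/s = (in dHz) 21.98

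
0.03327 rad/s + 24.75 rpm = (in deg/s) 150.4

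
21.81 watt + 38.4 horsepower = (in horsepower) 38.43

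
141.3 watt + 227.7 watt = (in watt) 369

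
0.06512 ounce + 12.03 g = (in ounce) 0.4895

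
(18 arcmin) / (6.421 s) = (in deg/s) 0.04672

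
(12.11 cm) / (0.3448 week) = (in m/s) 5.807e-07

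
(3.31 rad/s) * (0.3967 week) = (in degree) 4.55e+07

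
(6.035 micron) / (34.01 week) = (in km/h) 1.056e-12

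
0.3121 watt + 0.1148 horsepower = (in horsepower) 0.1152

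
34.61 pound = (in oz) 553.8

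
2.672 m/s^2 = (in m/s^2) 2.672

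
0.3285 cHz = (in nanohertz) 3.285e+06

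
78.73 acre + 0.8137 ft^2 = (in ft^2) 3.429e+06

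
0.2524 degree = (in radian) 0.004405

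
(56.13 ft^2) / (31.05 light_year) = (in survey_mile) 1.103e-20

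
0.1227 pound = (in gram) 55.66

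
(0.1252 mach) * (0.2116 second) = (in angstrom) 9.021e+10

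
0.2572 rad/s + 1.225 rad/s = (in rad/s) 1.482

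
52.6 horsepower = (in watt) 3.922e+04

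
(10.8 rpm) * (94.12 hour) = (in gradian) 2.44e+07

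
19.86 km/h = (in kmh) 19.86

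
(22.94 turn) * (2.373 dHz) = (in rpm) 326.6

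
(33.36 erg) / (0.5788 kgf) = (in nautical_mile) 3.173e-10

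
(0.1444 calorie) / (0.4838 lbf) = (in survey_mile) 0.0001744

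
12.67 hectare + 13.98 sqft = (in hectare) 12.67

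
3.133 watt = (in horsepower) 0.004201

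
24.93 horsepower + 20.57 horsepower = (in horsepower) 45.5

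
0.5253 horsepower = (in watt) 391.7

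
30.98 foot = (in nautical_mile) 0.005099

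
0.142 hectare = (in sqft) 1.528e+04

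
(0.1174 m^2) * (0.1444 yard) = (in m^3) 0.0155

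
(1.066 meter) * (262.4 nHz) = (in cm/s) 2.797e-05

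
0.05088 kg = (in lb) 0.1122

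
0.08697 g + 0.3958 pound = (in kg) 0.1796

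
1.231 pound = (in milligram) 5.584e+05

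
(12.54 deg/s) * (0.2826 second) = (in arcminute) 212.6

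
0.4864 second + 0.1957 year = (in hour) 1714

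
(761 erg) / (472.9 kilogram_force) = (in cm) 1.641e-06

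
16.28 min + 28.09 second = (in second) 1005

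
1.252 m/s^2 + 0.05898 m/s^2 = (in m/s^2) 1.311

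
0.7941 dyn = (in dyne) 0.7941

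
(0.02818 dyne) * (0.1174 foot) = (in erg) 0.1008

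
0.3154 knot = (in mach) 0.0004765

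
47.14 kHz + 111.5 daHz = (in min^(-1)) 2.895e+06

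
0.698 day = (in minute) 1005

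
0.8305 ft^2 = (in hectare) 7.716e-06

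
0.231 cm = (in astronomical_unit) 1.544e-14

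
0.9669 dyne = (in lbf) 2.174e-06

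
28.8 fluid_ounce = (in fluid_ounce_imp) 29.98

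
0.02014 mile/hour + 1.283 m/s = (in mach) 0.003794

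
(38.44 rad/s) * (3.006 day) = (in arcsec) 2.059e+12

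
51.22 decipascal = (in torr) 0.03842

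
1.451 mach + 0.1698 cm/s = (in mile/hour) 1105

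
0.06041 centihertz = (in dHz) 0.006041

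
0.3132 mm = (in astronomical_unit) 2.094e-15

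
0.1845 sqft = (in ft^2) 0.1845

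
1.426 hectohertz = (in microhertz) 1.426e+08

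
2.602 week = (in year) 0.0499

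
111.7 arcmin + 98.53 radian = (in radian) 98.56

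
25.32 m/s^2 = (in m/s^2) 25.32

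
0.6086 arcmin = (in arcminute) 0.6086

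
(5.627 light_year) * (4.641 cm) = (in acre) 6.105e+11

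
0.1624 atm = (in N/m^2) 1.646e+04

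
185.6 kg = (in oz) 6547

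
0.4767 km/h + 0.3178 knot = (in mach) 0.000869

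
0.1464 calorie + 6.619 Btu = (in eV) 4.359e+22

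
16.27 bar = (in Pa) 1.627e+06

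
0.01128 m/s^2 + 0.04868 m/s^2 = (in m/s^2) 0.05996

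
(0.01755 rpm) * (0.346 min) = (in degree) 2.186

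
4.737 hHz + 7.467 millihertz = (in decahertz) 47.37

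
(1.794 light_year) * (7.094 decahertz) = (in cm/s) 1.204e+20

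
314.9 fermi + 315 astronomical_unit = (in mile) 2.928e+10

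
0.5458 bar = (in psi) 7.916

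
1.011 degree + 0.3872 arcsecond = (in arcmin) 60.67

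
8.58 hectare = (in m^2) 8.58e+04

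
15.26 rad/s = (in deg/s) 874.3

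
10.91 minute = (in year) 2.076e-05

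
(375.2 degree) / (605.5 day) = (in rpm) 1.195e-06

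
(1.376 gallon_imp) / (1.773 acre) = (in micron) 0.8718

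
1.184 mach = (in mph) 901.8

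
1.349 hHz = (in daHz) 13.49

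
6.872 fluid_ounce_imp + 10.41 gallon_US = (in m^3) 0.0396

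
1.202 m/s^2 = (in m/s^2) 1.202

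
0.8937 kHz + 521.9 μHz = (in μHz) 8.937e+08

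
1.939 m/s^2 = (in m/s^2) 1.939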